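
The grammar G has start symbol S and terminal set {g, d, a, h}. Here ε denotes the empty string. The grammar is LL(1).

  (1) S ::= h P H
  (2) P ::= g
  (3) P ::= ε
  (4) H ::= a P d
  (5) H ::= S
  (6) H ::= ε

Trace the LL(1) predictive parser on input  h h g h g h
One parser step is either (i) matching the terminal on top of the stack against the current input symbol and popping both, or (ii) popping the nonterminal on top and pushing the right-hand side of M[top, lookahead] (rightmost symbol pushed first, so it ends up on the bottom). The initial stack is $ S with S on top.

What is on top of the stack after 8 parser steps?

H

step 1: stack=$ S  input=h h g h g h $  — expand S ::= h P H
step 2: stack=$ H P h  input=h h g h g h $  — match h
step 3: stack=$ H P  input=h g h g h $  — expand P ::= ε
step 4: stack=$ H  input=h g h g h $  — expand H ::= S
step 5: stack=$ S  input=h g h g h $  — expand S ::= h P H
step 6: stack=$ H P h  input=h g h g h $  — match h
step 7: stack=$ H P  input=g h g h $  — expand P ::= g
step 8: stack=$ H g  input=g h g h $  — match g
Stack after step 8: $ H (top = H).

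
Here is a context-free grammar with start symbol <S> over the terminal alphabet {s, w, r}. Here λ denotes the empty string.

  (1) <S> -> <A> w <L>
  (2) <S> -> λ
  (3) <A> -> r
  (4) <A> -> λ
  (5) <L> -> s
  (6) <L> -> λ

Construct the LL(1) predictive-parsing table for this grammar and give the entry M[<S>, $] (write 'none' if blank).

FIRST(<A>): from <A>->r we get {r}; from <A>->λ we get {λ}. So FIRST(<A>) = {λ, r}.
FIRST(<L>): from <L>->s we get {s}; from <L>->λ we get {λ}. So FIRST(<L>) = {λ, s}.
FIRST(<S>): from <S>-><A> w <L> we get {r, w}; from <S>->λ we get {λ}. So FIRST(<S>) = {λ, r, w}.
FOLLOW(<S>) includes $ since <S> is the start symbol.
FOLLOW(<S>): <S> appears on no right-hand side. Thus FOLLOW(<S>) = {$}.
For <S> -> <A> w <L>: FIRST(<A> w <L>) = {r, w}, so it goes in M[<S>, t] for t ∈ {r, w}.
For <S> -> λ: FIRST(λ) = {λ}, so it goes in M[<S>, t] for t ∈ {}; since λ ∈ FIRST, also for every t ∈ FOLLOW(<S>) = {$}.

<S> -> λ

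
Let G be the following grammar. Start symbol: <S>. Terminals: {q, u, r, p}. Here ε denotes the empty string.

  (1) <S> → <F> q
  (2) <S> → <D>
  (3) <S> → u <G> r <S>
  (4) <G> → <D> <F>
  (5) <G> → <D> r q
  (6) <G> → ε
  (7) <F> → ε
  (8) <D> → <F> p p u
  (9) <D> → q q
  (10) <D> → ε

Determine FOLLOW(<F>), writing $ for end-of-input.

{p, q, r}

FIRST(<F>) = {ε}
FIRST(<D>) = {ε, p, q}  (via <F> p p u)
FIRST(<S>) = {ε, p, q, u}  (via <F> q, <D>)
FIRST(<G>) = {ε, p, q, r}  (via <D> <F>, <D> r q)
FOLLOW(<S>) includes $ since <S> is the start symbol.
FOLLOW(<S>): in <S>→u <G> r <S>, the suffix after <S> is empty (adds nothing new). Thus FOLLOW(<S>) = {$}.
FOLLOW(<G>): in <S>→u <G> r <S>, <G> is followed by r <S> with FIRST {r}. Thus FOLLOW(<G>) = {r}.
FOLLOW(<F>): in <S>→<F> q, <F> is followed by q with FIRST {q}; in <G>→<D> <F>, the suffix after <F> is empty, so FOLLOW(<F>) ⊇ FOLLOW(<G>) = {r}; in <D>→<F> p p u, <F> is followed by p p u with FIRST {p}. Thus FOLLOW(<F>) = {p, q, r}.
FOLLOW(<D>): in <S>→<D>, the suffix after <D> is empty, so FOLLOW(<D>) ⊇ FOLLOW(<S>) = {$}; in <G>→<D> <F>, <D> is followed by <F> with FIRST {ε}; in <G>→<D> <F>, the suffix after <D> is nullable, so FOLLOW(<D>) ⊇ FOLLOW(<G>) = {r}; in <G>→<D> r q, <D> is followed by r q with FIRST {r}. Thus FOLLOW(<D>) = {$, r}.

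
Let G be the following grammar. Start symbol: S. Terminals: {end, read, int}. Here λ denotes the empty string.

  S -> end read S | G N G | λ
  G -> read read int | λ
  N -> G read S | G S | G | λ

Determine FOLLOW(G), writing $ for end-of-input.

{$, end, read}

FIRST(G): from G->read read int we get {read}; from G->λ we get {λ}. So FIRST(G) = {λ, read}.
FIRST(S): from S->end read S we get {end}; from S->G N G we get {λ, end, read}; from S->λ we get {λ}. So FIRST(S) = {λ, end, read}.
FIRST(N): from N->G read S we get {read}; from N->G S we get {λ, end, read}; from N->G we get {λ, read}; from N->λ we get {λ}. So FIRST(N) = {λ, end, read}.
FOLLOW(S) includes $ since S is the start symbol.
FOLLOW(S): in S->end read S, the suffix after S is empty (adds nothing new); in N->G read S, the suffix after S is empty, so FOLLOW(S) ⊇ FOLLOW(N) = {$, read}; in N->G S, the suffix after S is empty, so FOLLOW(S) ⊇ FOLLOW(N) = {$, read}. Thus FOLLOW(S) = {$, read}.
FOLLOW(N): in S->G N G, N is followed by G with FIRST {λ, read}; in S->G N G, the suffix after N is nullable, so FOLLOW(N) ⊇ FOLLOW(S) = {$, read}. Thus FOLLOW(N) = {$, read}.
FOLLOW(G): in S->G N G (occurrence 1), G is followed by N G with FIRST {λ, end, read}; in S->G N G (occurrence 1), the suffix after G is nullable, so FOLLOW(G) ⊇ FOLLOW(S) = {$, read}; in S->G N G (occurrence 2), the suffix after G is empty, so FOLLOW(G) ⊇ FOLLOW(S) = {$, read}; in N->G read S, G is followed by read S with FIRST {read}; in N->G S, G is followed by S with FIRST {λ, end, read}; in N->G S, the suffix after G is nullable, so FOLLOW(G) ⊇ FOLLOW(N) = {$, read}; in N->G, the suffix after G is empty, so FOLLOW(G) ⊇ FOLLOW(N) = {$, read}. Thus FOLLOW(G) = {$, end, read}.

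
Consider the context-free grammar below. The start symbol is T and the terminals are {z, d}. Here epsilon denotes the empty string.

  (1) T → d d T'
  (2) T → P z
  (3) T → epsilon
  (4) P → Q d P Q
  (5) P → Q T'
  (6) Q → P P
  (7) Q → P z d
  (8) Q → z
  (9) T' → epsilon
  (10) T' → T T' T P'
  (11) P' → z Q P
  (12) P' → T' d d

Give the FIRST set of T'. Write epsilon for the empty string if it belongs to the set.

{epsilon, d, z}

FIRST(T): from T→d d T' we get {d}; from T→P z we get {z}; from T→epsilon we get {epsilon}. So FIRST(T) = {epsilon, d, z}.
FIRST(P): from P→Q d P Q we get {z}; from P→Q T' we get {z}. So FIRST(P) = {z}.
FIRST(Q): from Q→P P we get {z}; from Q→P z d we get {z}; from Q→z we get {z}. So FIRST(Q) = {z}.
FIRST(T'): from T'→epsilon we get {epsilon}; from T'→T T' T P' we get {d, z}. So FIRST(T') = {epsilon, d, z}.
FIRST(P'): from P'→z Q P we get {z}; from P'→T' d d we get {d, z}. So FIRST(P') = {d, z}.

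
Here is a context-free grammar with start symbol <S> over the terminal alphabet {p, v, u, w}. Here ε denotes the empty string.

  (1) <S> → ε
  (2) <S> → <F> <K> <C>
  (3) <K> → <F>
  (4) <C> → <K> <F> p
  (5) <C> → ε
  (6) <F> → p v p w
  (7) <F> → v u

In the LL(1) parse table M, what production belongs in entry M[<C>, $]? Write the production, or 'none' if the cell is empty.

FIRST(<F>) = {p, v}
FIRST(<S>) = {ε, p, v}  (via <F> <K> <C>)
FIRST(<K>) = {p, v}  (via <F>)
FIRST(<C>) = {ε, p, v}  (via <K> <F> p)
FOLLOW(<S>) includes $ since <S> is the start symbol.
FOLLOW(<S>): <S> appears on no right-hand side. Thus FOLLOW(<S>) = {$}.
FOLLOW(<C>): in <S>→<F> <K> <C>, the suffix after <C> is empty, so FOLLOW(<C>) ⊇ FOLLOW(<S>) = {$}. Thus FOLLOW(<C>) = {$}.
For <C> → <K> <F> p: FIRST(<K> <F> p) = {p, v}, so it goes in M[<C>, t] for t ∈ {p, v}.
For <C> → ε: FIRST(ε) = {ε}, so it goes in M[<C>, t] for t ∈ {}; since ε ∈ FIRST, also for every t ∈ FOLLOW(<C>) = {$}.

<C> → ε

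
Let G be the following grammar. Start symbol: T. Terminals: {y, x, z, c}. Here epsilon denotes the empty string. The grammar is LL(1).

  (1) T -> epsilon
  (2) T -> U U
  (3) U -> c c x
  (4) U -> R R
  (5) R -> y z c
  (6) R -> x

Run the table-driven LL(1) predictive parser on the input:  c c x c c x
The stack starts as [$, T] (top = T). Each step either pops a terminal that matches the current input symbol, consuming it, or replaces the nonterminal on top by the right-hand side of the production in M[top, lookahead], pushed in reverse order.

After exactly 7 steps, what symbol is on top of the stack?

step 1: stack=$ T  input=c c x c c x $  — expand T -> U U
step 2: stack=$ U U  input=c c x c c x $  — expand U -> c c x
step 3: stack=$ U x c c  input=c c x c c x $  — match c
step 4: stack=$ U x c  input=c x c c x $  — match c
step 5: stack=$ U x  input=x c c x $  — match x
step 6: stack=$ U  input=c c x $  — expand U -> c c x
step 7: stack=$ x c c  input=c c x $  — match c
Stack after step 7: $ x c (top = c).

c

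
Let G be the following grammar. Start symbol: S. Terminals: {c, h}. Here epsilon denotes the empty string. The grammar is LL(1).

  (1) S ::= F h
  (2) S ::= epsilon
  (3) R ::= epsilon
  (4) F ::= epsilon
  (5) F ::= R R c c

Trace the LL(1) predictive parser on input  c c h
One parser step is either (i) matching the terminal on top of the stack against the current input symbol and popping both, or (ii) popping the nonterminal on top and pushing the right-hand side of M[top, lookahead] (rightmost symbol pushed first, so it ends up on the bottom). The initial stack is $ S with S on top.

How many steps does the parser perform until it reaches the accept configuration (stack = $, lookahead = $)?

7

     Stack        Input    Action
  1  $ S          c c h $  expand S ::= F h
  2  $ h F        c c h $  expand F ::= R R c c
  3  $ h c c R R  c c h $  expand R ::= epsilon
  4  $ h c c R    c c h $  expand R ::= epsilon
  5  $ h c c      c c h $  match c
  6  $ h c        c h $    match c
  7  $ h          h $      match h
Accept reached after 7 steps.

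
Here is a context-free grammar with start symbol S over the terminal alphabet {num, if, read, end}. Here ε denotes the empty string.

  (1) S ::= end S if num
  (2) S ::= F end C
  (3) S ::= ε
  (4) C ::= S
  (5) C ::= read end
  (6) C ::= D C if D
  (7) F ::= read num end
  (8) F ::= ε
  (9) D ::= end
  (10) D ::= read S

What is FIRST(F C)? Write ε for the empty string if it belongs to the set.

FIRST(F) = {ε, read}
FIRST(D) = {end, read}
FIRST(S) = {ε, end, read}  (via F end C)
FIRST(C) = {ε, end, read}  (via S, D C if D)
FIRST(F C): take FIRST of each symbol in turn, carrying on past any symbol whose FIRST contains ε; result {ε, end, read}.

{ε, end, read}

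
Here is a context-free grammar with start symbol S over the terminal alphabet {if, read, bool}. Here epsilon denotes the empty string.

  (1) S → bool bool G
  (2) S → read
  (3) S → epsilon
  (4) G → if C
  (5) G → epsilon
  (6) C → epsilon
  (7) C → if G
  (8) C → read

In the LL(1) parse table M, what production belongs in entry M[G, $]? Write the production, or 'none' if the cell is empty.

FIRST(S): from S→bool bool G we get {bool}; from S→read we get {read}; from S→epsilon we get {epsilon}. So FIRST(S) = {epsilon, bool, read}.
FIRST(G): from G→if C we get {if}; from G→epsilon we get {epsilon}. So FIRST(G) = {epsilon, if}.
FIRST(C): from C→epsilon we get {epsilon}; from C→if G we get {if}; from C→read we get {read}. So FIRST(C) = {epsilon, if, read}.
FOLLOW(S) includes $ since S is the start symbol.
FOLLOW(S): S appears on no right-hand side. Thus FOLLOW(S) = {$}.
FOLLOW(G): in S→bool bool G, the suffix after G is empty, so FOLLOW(G) ⊇ FOLLOW(S) = {$}; in C→if G, the suffix after G is empty, so FOLLOW(G) ⊇ FOLLOW(C) = {$}. Thus FOLLOW(G) = {$}.
FOLLOW(C): in G→if C, the suffix after C is empty, so FOLLOW(C) ⊇ FOLLOW(G) = {$}. Thus FOLLOW(C) = {$}.
For G → if C: FIRST(if C) = {if}, so it goes in M[G, t] for t ∈ {if}.
For G → epsilon: FIRST(epsilon) = {epsilon}, so it goes in M[G, t] for t ∈ {}; since epsilon ∈ FIRST, also for every t ∈ FOLLOW(G) = {$}.

G → epsilon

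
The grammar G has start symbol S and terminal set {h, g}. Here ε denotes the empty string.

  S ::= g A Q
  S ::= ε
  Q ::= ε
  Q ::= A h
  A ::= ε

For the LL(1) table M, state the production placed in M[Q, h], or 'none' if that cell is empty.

Q ::= A h

FIRST(S) = {ε, g}
FIRST(A) = {ε}
FIRST(Q) = {ε, h}  (via A h)
FOLLOW(S) includes $ since S is the start symbol.
FOLLOW(S): S appears on no right-hand side. Thus FOLLOW(S) = {$}.
FOLLOW(Q): in S::=g A Q, the suffix after Q is empty, so FOLLOW(Q) ⊇ FOLLOW(S) = {$}. Thus FOLLOW(Q) = {$}.
For Q ::= ε: FIRST(ε) = {ε}, so it goes in M[Q, t] for t ∈ {}; since ε ∈ FIRST, also for every t ∈ FOLLOW(Q) = {$}.
For Q ::= A h: FIRST(A h) = {h}, so it goes in M[Q, t] for t ∈ {h}.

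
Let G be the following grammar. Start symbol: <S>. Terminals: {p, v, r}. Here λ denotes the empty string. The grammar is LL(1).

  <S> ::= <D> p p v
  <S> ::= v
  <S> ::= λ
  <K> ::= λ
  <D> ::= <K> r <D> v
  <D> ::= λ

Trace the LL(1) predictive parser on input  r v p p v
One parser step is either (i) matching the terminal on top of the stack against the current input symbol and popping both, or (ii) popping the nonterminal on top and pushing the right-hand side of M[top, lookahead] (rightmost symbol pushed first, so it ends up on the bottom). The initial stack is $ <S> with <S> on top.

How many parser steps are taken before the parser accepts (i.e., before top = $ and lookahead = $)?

step 1: stack=$ <S>  input=r v p p v $  — expand <S> ::= <D> p p v
step 2: stack=$ v p p <D>  input=r v p p v $  — expand <D> ::= <K> r <D> v
step 3: stack=$ v p p v <D> r <K>  input=r v p p v $  — expand <K> ::= λ
step 4: stack=$ v p p v <D> r  input=r v p p v $  — match r
step 5: stack=$ v p p v <D>  input=v p p v $  — expand <D> ::= λ
step 6: stack=$ v p p v  input=v p p v $  — match v
step 7: stack=$ v p p  input=p p v $  — match p
step 8: stack=$ v p  input=p v $  — match p
step 9: stack=$ v  input=v $  — match v
Accept reached after 9 steps.

9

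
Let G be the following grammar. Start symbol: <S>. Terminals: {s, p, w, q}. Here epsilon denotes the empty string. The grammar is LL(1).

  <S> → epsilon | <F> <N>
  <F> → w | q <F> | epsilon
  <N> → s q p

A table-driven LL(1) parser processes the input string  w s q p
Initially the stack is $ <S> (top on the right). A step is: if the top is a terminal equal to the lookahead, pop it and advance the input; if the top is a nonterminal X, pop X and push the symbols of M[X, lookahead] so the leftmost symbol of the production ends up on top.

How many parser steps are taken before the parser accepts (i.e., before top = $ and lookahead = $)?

     Stack      Input      Action
  1  $ <S>      w s q p $  expand <S> → <F> <N>
  2  $ <N> <F>  w s q p $  expand <F> → w
  3  $ <N> w    w s q p $  match w
  4  $ <N>      s q p $    expand <N> → s q p
  5  $ p q s    s q p $    match s
  6  $ p q      q p $      match q
  7  $ p        p $        match p
Accept reached after 7 steps.

7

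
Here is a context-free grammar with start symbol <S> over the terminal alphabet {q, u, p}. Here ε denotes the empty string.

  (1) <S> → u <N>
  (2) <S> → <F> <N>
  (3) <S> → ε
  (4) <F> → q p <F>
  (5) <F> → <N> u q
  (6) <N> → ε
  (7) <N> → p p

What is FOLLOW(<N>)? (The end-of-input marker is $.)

FIRST(<N>) = {ε, p}
FIRST(<F>) = {p, q, u}  (via <N> u q)
FIRST(<S>) = {ε, p, q, u}  (via <F> <N>)
FOLLOW(<S>) includes $ since <S> is the start symbol.
FOLLOW(<S>): <S> appears on no right-hand side. Thus FOLLOW(<S>) = {$}.
FOLLOW(<F>): in <S>→<F> <N>, <F> is followed by <N> with FIRST {ε, p}; in <S>→<F> <N>, the suffix after <F> is nullable, so FOLLOW(<F>) ⊇ FOLLOW(<S>) = {$}; in <F>→q p <F>, the suffix after <F> is empty (adds nothing new). Thus FOLLOW(<F>) = {$, p}.
FOLLOW(<N>): in <S>→u <N>, the suffix after <N> is empty, so FOLLOW(<N>) ⊇ FOLLOW(<S>) = {$}; in <S>→<F> <N>, the suffix after <N> is empty, so FOLLOW(<N>) ⊇ FOLLOW(<S>) = {$}; in <F>→<N> u q, <N> is followed by u q with FIRST {u}. Thus FOLLOW(<N>) = {$, u}.

{$, u}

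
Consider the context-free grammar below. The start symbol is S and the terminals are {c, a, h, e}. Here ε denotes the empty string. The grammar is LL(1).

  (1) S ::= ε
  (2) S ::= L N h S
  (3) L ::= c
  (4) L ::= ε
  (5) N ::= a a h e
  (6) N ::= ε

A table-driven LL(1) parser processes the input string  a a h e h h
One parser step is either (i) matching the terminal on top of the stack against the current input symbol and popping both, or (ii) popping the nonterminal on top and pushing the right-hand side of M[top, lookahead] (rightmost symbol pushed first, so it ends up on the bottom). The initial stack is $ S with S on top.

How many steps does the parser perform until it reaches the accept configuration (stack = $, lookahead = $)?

      Stack          Input          Action
   1  $ S            a a h e h h $  expand S ::= L N h S
   2  $ S h N L      a a h e h h $  expand L ::= ε
   3  $ S h N        a a h e h h $  expand N ::= a a h e
   4  $ S h e h a a  a a h e h h $  match a
   5  $ S h e h a    a h e h h $    match a
   6  $ S h e h      h e h h $      match h
   7  $ S h e        e h h $        match e
   8  $ S h          h h $          match h
   9  $ S            h $            expand S ::= L N h S
  10  $ S h N L      h $            expand L ::= ε
  11  $ S h N        h $            expand N ::= ε
  12  $ S h          h $            match h
  13  $ S            $              expand S ::= ε
Accept reached after 13 steps.

13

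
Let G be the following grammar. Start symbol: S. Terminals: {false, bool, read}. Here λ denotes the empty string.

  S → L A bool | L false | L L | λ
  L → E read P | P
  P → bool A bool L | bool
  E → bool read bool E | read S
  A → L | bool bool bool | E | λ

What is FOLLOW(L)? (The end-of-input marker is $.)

FIRST(P) = {bool}
FIRST(E) = {bool, read}
FIRST(L) = {bool, read}  (via E read P, P)
FIRST(S) = {λ, bool, read}  (via L A bool, L false, L L)
FIRST(A) = {λ, bool, read}  (via L, E)
FOLLOW(S) includes $ since S is the start symbol.
FOLLOW(A): in S→L A bool, A is followed by bool with FIRST {bool}; in P→bool A bool L, A is followed by bool L with FIRST {bool}. Thus FOLLOW(A) = {bool}.
FOLLOW(E): in L→E read P, E is followed by read P with FIRST {read}; in E→bool read bool E, the suffix after E is empty (adds nothing new); in A→E, the suffix after E is empty, so FOLLOW(E) ⊇ FOLLOW(A) = {bool}. Thus FOLLOW(E) = {bool, read}.
FOLLOW(S): in E→read S, the suffix after S is empty, so FOLLOW(S) ⊇ FOLLOW(E) = {bool, read}. Thus FOLLOW(S) = {$, bool, read}.
FOLLOW(L): in S→L A bool, L is followed by A bool with FIRST {bool, read}; in S→L false, L is followed by false with FIRST {false}; in S→L L (occurrence 1), L is followed by L with FIRST {bool, read}; in S→L L (occurrence 2), the suffix after L is empty, so FOLLOW(L) ⊇ FOLLOW(S) = {$, bool, read}; in P→bool A bool L, the suffix after L is empty, so FOLLOW(L) ⊇ FOLLOW(P) = {$, bool, false, read}; in A→L, the suffix after L is empty, so FOLLOW(L) ⊇ FOLLOW(A) = {bool}. Thus FOLLOW(L) = {$, bool, false, read}.
FOLLOW(P): in L→E read P, the suffix after P is empty, so FOLLOW(P) ⊇ FOLLOW(L) = {$, bool, false, read}; in L→P, the suffix after P is empty, so FOLLOW(P) ⊇ FOLLOW(L) = {$, bool, false, read}. Thus FOLLOW(P) = {$, bool, false, read}.

{$, bool, false, read}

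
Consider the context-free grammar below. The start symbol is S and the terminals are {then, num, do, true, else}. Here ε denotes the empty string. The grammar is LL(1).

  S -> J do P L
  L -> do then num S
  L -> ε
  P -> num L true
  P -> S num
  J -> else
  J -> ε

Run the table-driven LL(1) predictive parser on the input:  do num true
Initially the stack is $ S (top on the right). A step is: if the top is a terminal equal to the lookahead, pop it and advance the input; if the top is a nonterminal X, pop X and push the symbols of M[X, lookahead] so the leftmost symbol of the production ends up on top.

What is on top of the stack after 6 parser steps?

step 1: stack=$ S  input=do num true $  — expand S -> J do P L
step 2: stack=$ L P do J  input=do num true $  — expand J -> ε
step 3: stack=$ L P do  input=do num true $  — match do
step 4: stack=$ L P  input=num true $  — expand P -> num L true
step 5: stack=$ L true L num  input=num true $  — match num
step 6: stack=$ L true L  input=true $  — expand L -> ε
Stack after step 6: $ L true (top = true).

true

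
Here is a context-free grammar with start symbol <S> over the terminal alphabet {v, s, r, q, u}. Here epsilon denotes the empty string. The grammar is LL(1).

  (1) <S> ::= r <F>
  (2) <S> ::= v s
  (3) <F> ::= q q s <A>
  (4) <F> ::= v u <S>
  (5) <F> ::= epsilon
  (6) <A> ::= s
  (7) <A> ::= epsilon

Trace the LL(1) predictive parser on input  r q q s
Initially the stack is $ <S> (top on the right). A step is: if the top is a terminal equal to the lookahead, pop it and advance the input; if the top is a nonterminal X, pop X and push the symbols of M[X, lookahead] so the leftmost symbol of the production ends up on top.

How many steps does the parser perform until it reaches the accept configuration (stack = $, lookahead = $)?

step 1: stack=$ <S>  input=r q q s $  — expand <S> ::= r <F>
step 2: stack=$ <F> r  input=r q q s $  — match r
step 3: stack=$ <F>  input=q q s $  — expand <F> ::= q q s <A>
step 4: stack=$ <A> s q q  input=q q s $  — match q
step 5: stack=$ <A> s q  input=q s $  — match q
step 6: stack=$ <A> s  input=s $  — match s
step 7: stack=$ <A>  input=$  — expand <A> ::= epsilon
Accept reached after 7 steps.

7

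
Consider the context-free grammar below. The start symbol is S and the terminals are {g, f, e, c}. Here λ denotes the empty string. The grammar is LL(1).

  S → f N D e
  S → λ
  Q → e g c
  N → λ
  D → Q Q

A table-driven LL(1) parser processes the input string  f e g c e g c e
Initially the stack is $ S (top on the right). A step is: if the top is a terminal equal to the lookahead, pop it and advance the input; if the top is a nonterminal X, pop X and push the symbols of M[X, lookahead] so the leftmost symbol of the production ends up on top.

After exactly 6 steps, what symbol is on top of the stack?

     Stack        Input              Action
  1  $ S          f e g c e g c e $  expand S → f N D e
  2  $ e D N f    f e g c e g c e $  match f
  3  $ e D N      e g c e g c e $    expand N → λ
  4  $ e D        e g c e g c e $    expand D → Q Q
  5  $ e Q Q      e g c e g c e $    expand Q → e g c
  6  $ e Q c g e  e g c e g c e $    match e
Stack after step 6: $ e Q c g (top = g).

g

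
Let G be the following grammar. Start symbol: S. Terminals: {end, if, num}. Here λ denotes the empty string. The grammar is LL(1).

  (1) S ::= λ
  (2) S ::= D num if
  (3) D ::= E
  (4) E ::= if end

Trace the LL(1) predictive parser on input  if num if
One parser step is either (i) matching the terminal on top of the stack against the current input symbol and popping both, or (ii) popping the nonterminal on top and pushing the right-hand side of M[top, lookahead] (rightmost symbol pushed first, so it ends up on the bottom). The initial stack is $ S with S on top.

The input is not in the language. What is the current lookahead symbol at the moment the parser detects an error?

     Stack            Input        Action
  1  $ S              if num if $  expand S ::= D num if
  2  $ if num D       if num if $  expand D ::= E
  3  $ if num E       if num if $  expand E ::= if end
  4  $ if num end if  if num if $  match if
  5  $ if num end     num if $     error: top is terminal end but lookahead is num

num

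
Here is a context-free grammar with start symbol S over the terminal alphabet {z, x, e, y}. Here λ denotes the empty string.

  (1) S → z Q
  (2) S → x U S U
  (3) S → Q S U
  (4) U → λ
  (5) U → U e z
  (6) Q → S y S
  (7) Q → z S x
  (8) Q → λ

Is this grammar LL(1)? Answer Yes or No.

FIRST(S) = {x, z}
FIRST(U) = {λ, e}
FIRST(Q) = {λ, x, z}
FOLLOW(S) = {$, e, x, y, z}
FOLLOW(U) = {$, e, x, y, z}
FOLLOW(Q) = {$, e, x, y, z}
Cell M[Q, x] receives both Q → S y S and Q → λ — the grammar is not LL(1).

No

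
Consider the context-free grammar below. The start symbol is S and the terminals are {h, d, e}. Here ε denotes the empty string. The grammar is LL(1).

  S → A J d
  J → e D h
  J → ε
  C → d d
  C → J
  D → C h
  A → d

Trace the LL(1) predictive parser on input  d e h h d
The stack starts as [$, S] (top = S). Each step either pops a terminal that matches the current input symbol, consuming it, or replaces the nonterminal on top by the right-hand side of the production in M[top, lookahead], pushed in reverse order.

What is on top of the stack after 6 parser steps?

step 1: stack=$ S  input=d e h h d $  — expand S → A J d
step 2: stack=$ d J A  input=d e h h d $  — expand A → d
step 3: stack=$ d J d  input=d e h h d $  — match d
step 4: stack=$ d J  input=e h h d $  — expand J → e D h
step 5: stack=$ d h D e  input=e h h d $  — match e
step 6: stack=$ d h D  input=h h d $  — expand D → C h
Stack after step 6: $ d h h C (top = C).

C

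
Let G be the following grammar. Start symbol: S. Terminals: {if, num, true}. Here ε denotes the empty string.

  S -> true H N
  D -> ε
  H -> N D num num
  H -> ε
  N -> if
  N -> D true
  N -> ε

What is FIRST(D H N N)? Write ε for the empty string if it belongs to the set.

FIRST(S) = {true}
FIRST(D) = {ε}
FIRST(N) = {ε, if, true}  (via D true)
FIRST(H) = {ε, if, num, true}  (via N D num num)
FIRST(D H N N): take FIRST of each symbol in turn, carrying on past any symbol whose FIRST contains ε; result {ε, if, num, true}.

{ε, if, num, true}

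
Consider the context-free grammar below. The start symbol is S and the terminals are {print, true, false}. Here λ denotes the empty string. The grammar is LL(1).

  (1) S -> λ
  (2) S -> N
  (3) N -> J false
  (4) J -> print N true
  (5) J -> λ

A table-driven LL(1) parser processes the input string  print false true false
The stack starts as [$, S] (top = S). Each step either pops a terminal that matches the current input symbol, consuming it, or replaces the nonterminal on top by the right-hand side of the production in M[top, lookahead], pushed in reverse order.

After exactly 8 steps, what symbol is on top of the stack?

false

     Stack                 Input                     Action
  1  $ S                   print false true false $  expand S -> N
  2  $ N                   print false true false $  expand N -> J false
  3  $ false J             print false true false $  expand J -> print N true
  4  $ false true N print  print false true false $  match print
  5  $ false true N        false true false $        expand N -> J false
  6  $ false true false J  false true false $        expand J -> λ
  7  $ false true false    false true false $        match false
  8  $ false true          true false $              match true
Stack after step 8: $ false (top = false).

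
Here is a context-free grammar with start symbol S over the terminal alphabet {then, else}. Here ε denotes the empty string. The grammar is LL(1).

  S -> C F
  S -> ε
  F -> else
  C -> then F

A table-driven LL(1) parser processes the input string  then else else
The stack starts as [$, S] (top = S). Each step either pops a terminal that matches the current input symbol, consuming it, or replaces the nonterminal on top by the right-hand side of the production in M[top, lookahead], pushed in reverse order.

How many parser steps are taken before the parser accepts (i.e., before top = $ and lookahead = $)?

step 1: stack=$ S  input=then else else $  — expand S -> C F
step 2: stack=$ F C  input=then else else $  — expand C -> then F
step 3: stack=$ F F then  input=then else else $  — match then
step 4: stack=$ F F  input=else else $  — expand F -> else
step 5: stack=$ F else  input=else else $  — match else
step 6: stack=$ F  input=else $  — expand F -> else
step 7: stack=$ else  input=else $  — match else
Accept reached after 7 steps.

7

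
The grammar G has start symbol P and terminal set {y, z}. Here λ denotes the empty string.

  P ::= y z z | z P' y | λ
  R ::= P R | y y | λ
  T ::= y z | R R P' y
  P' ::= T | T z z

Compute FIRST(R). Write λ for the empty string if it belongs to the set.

FIRST(P): from P::=y z z we get {y}; from P::=z P' y we get {z}; from P::=λ we get {λ}. So FIRST(P) = {λ, y, z}.
FIRST(R): from R::=P R we get {λ, y, z}; from R::=y y we get {y}; from R::=λ we get {λ}. So FIRST(R) = {λ, y, z}.
FIRST(T): from T::=y z we get {y}; from T::=R R P' y we get {y, z}. So FIRST(T) = {y, z}.
FIRST(P'): from P'::=T we get {y, z}; from P'::=T z z we get {y, z}. So FIRST(P') = {y, z}.

{λ, y, z}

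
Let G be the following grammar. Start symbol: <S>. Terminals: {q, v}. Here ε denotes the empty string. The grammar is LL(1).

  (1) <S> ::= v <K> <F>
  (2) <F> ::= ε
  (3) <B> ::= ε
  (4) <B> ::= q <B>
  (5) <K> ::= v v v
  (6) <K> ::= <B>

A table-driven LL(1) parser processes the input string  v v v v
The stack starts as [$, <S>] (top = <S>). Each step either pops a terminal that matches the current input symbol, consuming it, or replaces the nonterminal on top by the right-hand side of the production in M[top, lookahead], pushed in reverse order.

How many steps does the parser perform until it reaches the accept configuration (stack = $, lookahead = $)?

     Stack        Input      Action
  1  $ <S>        v v v v $  expand <S> ::= v <K> <F>
  2  $ <F> <K> v  v v v v $  match v
  3  $ <F> <K>    v v v $    expand <K> ::= v v v
  4  $ <F> v v v  v v v $    match v
  5  $ <F> v v    v v $      match v
  6  $ <F> v      v $        match v
  7  $ <F>        $          expand <F> ::= ε
Accept reached after 7 steps.

7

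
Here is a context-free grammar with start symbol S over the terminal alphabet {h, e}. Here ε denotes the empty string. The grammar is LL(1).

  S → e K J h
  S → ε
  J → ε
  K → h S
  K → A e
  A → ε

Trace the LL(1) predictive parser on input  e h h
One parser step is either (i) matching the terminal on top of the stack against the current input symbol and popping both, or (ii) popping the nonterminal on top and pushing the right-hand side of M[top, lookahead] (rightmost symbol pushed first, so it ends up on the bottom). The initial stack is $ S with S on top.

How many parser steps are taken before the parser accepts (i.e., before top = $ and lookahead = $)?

step 1: stack=$ S  input=e h h $  — expand S → e K J h
step 2: stack=$ h J K e  input=e h h $  — match e
step 3: stack=$ h J K  input=h h $  — expand K → h S
step 4: stack=$ h J S h  input=h h $  — match h
step 5: stack=$ h J S  input=h $  — expand S → ε
step 6: stack=$ h J  input=h $  — expand J → ε
step 7: stack=$ h  input=h $  — match h
Accept reached after 7 steps.

7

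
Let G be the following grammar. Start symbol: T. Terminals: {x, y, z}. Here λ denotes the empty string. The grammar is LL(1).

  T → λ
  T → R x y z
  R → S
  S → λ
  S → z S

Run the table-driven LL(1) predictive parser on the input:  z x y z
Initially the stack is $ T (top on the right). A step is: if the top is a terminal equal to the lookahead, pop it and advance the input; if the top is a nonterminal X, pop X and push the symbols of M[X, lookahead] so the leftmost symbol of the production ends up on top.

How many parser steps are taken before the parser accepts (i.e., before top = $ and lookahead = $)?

step 1: stack=$ T  input=z x y z $  — expand T → R x y z
step 2: stack=$ z y x R  input=z x y z $  — expand R → S
step 3: stack=$ z y x S  input=z x y z $  — expand S → z S
step 4: stack=$ z y x S z  input=z x y z $  — match z
step 5: stack=$ z y x S  input=x y z $  — expand S → λ
step 6: stack=$ z y x  input=x y z $  — match x
step 7: stack=$ z y  input=y z $  — match y
step 8: stack=$ z  input=z $  — match z
Accept reached after 8 steps.

8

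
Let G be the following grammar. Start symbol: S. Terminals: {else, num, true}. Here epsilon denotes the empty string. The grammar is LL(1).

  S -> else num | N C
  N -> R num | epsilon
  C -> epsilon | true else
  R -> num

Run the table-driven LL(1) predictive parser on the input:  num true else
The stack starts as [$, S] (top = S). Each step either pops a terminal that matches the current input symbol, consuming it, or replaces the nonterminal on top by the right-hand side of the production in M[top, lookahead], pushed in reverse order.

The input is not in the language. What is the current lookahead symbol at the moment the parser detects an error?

true

     Stack        Input            Action
  1  $ S          num true else $  expand S -> N C
  2  $ C N        num true else $  expand N -> R num
  3  $ C num R    num true else $  expand R -> num
  4  $ C num num  num true else $  match num
  5  $ C num      true else $      error: top is terminal num but lookahead is true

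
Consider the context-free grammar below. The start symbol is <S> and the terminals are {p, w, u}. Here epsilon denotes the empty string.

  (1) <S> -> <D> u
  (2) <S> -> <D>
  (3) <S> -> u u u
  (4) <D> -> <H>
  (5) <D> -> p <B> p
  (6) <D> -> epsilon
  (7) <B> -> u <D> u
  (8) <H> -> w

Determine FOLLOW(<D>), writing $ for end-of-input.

{$, u}

FIRST(<B>) = {u}
FIRST(<H>) = {w}
FIRST(<D>) = {epsilon, p, w}  (via <H>)
FIRST(<S>) = {epsilon, p, u, w}  (via <D> u, <D>)
FOLLOW(<S>) includes $ since <S> is the start symbol.
FOLLOW(<S>): <S> appears on no right-hand side. Thus FOLLOW(<S>) = {$}.
FOLLOW(<D>): in <S>-><D> u, <D> is followed by u with FIRST {u}; in <S>-><D>, the suffix after <D> is empty, so FOLLOW(<D>) ⊇ FOLLOW(<S>) = {$}; in <B>->u <D> u, <D> is followed by u with FIRST {u}. Thus FOLLOW(<D>) = {$, u}.
FOLLOW(<B>): in <D>->p <B> p, <B> is followed by p with FIRST {p}. Thus FOLLOW(<B>) = {p}.
FOLLOW(<H>): in <D>-><H>, the suffix after <H> is empty, so FOLLOW(<H>) ⊇ FOLLOW(<D>) = {$, u}. Thus FOLLOW(<H>) = {$, u}.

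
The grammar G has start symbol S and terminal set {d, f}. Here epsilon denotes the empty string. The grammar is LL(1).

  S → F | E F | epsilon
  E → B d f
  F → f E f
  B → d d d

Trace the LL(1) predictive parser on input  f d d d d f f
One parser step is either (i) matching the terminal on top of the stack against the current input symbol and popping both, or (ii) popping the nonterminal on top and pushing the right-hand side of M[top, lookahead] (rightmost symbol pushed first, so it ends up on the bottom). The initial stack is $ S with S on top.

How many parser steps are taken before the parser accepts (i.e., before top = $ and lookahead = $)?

step 1: stack=$ S  input=f d d d d f f $  — expand S → F
step 2: stack=$ F  input=f d d d d f f $  — expand F → f E f
step 3: stack=$ f E f  input=f d d d d f f $  — match f
step 4: stack=$ f E  input=d d d d f f $  — expand E → B d f
step 5: stack=$ f f d B  input=d d d d f f $  — expand B → d d d
step 6: stack=$ f f d d d d  input=d d d d f f $  — match d
step 7: stack=$ f f d d d  input=d d d f f $  — match d
step 8: stack=$ f f d d  input=d d f f $  — match d
step 9: stack=$ f f d  input=d f f $  — match d
step 10: stack=$ f f  input=f f $  — match f
step 11: stack=$ f  input=f $  — match f
Accept reached after 11 steps.

11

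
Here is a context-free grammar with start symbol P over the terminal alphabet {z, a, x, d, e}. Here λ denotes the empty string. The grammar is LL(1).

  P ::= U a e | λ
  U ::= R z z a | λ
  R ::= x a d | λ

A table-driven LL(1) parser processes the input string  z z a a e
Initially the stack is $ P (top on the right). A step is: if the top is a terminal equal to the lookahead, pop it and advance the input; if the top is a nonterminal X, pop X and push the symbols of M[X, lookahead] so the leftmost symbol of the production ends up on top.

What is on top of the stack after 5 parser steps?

a

step 1: stack=$ P  input=z z a a e $  — expand P ::= U a e
step 2: stack=$ e a U  input=z z a a e $  — expand U ::= R z z a
step 3: stack=$ e a a z z R  input=z z a a e $  — expand R ::= λ
step 4: stack=$ e a a z z  input=z z a a e $  — match z
step 5: stack=$ e a a z  input=z a a e $  — match z
Stack after step 5: $ e a a (top = a).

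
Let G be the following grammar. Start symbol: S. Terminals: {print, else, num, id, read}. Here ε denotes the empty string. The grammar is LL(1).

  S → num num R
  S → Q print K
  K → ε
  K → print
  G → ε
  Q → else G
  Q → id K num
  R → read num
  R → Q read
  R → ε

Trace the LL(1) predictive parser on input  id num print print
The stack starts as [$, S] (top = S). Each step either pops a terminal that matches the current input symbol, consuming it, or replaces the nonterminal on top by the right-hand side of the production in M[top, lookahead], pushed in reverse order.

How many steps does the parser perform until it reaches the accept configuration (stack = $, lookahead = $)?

8

step 1: stack=$ S  input=id num print print $  — expand S → Q print K
step 2: stack=$ K print Q  input=id num print print $  — expand Q → id K num
step 3: stack=$ K print num K id  input=id num print print $  — match id
step 4: stack=$ K print num K  input=num print print $  — expand K → ε
step 5: stack=$ K print num  input=num print print $  — match num
step 6: stack=$ K print  input=print print $  — match print
step 7: stack=$ K  input=print $  — expand K → print
step 8: stack=$ print  input=print $  — match print
Accept reached after 8 steps.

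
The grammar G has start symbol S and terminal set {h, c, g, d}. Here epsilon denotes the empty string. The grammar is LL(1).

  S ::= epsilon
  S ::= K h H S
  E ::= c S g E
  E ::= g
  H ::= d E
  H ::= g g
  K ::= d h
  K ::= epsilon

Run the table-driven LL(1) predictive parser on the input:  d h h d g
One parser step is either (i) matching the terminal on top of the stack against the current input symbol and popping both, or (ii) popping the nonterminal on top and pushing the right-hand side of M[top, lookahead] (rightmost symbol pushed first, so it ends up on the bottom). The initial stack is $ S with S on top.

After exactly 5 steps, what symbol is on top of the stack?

step 1: stack=$ S  input=d h h d g $  — expand S ::= K h H S
step 2: stack=$ S H h K  input=d h h d g $  — expand K ::= d h
step 3: stack=$ S H h h d  input=d h h d g $  — match d
step 4: stack=$ S H h h  input=h h d g $  — match h
step 5: stack=$ S H h  input=h d g $  — match h
Stack after step 5: $ S H (top = H).

H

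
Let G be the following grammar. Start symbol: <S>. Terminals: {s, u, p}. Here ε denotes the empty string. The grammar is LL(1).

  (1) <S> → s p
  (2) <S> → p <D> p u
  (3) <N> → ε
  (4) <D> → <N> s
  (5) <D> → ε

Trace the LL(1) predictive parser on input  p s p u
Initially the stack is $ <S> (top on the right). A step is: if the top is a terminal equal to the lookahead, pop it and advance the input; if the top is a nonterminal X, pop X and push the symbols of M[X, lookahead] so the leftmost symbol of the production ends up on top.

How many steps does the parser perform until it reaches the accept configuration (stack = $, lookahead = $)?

7

step 1: stack=$ <S>  input=p s p u $  — expand <S> → p <D> p u
step 2: stack=$ u p <D> p  input=p s p u $  — match p
step 3: stack=$ u p <D>  input=s p u $  — expand <D> → <N> s
step 4: stack=$ u p s <N>  input=s p u $  — expand <N> → ε
step 5: stack=$ u p s  input=s p u $  — match s
step 6: stack=$ u p  input=p u $  — match p
step 7: stack=$ u  input=u $  — match u
Accept reached after 7 steps.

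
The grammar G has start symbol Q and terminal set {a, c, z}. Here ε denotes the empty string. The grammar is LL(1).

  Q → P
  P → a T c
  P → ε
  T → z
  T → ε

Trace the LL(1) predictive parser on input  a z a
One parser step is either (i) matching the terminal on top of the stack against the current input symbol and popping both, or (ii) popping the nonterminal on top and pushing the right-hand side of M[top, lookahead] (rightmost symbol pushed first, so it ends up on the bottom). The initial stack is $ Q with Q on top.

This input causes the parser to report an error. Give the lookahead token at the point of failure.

step 1: stack=$ Q  input=a z a $  — expand Q → P
step 2: stack=$ P  input=a z a $  — expand P → a T c
step 3: stack=$ c T a  input=a z a $  — match a
step 4: stack=$ c T  input=z a $  — expand T → z
step 5: stack=$ c z  input=z a $  — match z
step 6: stack=$ c  input=a $  — error: top is terminal c but lookahead is a

a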